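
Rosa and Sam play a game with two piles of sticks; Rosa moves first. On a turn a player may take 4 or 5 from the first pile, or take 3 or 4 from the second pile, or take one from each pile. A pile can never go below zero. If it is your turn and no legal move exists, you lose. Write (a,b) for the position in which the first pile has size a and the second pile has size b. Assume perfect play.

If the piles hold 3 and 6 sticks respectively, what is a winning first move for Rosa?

Work bottom-up. With no move the player to move loses. Otherwise the position is W if at least one move leads to an L position for the opponent, and L if every move leads to a W.
No move ever increases a pile, so every position that can arise here has a ≤ 3 and b ≤ 6; it is enough to label the cells with 0 ≤ a ≤ 3 and 0 ≤ b ≤ 6.
Every move lowers a or b (never raises either), so fill the grid row by row in increasing a, and left to right within a row: each cell's successors are then already labelled.
      b=0  b=1  b=2  b=3  b=4  b=5  b=6
a=0:    L    L    L    W    W    W    W
a=1:    L    W    W    W    W    L    L
a=2:    L    W    L    W    W    W    W
a=3:    L    W    L    W    W    W    W
Cells with no legal move (terminal, hence L): (0,0), (0,1), (0,2), (1,0), (2,0), (3,0).
The remaining L cells, each justified by listing all of its moves:
(1,5): →(1,2)(W), (1,1)(W), (0,4)(W) — all W, so L
(1,6): →(1,3)(W), (1,2)(W), (0,5)(W) — all W, so L
(2,2): →(1,1)(W) only, which is W, so L
(3,2): →(2,1)(W) only, which is W, so L
Every other cell has at least one move into one of the L cells above, so it is W.
From (3,6), the L positions reachable in one move are: (3,2).

Move to (3,2).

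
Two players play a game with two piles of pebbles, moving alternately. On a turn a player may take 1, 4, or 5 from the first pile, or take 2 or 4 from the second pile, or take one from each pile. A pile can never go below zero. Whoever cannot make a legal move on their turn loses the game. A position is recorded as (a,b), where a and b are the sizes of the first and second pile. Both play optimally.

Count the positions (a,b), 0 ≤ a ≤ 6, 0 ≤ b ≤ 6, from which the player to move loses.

13

Use the standard recursion: the mover loses at a terminal position; elsewhere, the mover wins exactly when some move hands the opponent an L position.
Every move lowers a or b (never raises either), so fill the grid row by row in increasing a, and left to right within a row: each cell's successors are then already labelled.
      b=0  b=1  b=2  b=3  b=4  b=5  b=6
a=0:    L    L    W    W    W    W    L
a=1:    W    W    W    L    L    W    W
a=2:    L    L    W    W    W    W    L
a=3:    W    W    W    L    L    W    W
a=4:    W    W    L    W    W    W    W
a=5:    W    W    W    W    W    L    W
a=6:    W    W    L    W    W    W    W
Cells with no legal move (terminal, hence L): (0,0), (0,1).
The remaining L cells, each justified by listing all of its moves:
(0,6): only reaches (0,4)(W), (0,2)(W), all W → L
(1,3): only reaches (0,3)(W), (1,1)(W), (0,2)(W), all W → L
(1,4): only reaches (0,4)(W), (1,2)(W), (1,0)(W), (0,3)(W), all W → L
(2,0): only reaches (1,0)(W), which is W → L
(2,1): only reaches (1,1)(W), (1,0)(W), all W → L
(2,6): only reaches (1,6)(W), (2,4)(W), (2,2)(W), (1,5)(W), all W → L
(3,3): only reaches (2,3)(W), (3,1)(W), (2,2)(W), all W → L
(3,4): only reaches (2,4)(W), (3,2)(W), (3,0)(W), (2,3)(W), all W → L
(4,2): only reaches (3,2)(W), (0,2)(W), (4,0)(W), (3,1)(W), all W → L
(5,5): only reaches (4,5)(W), (1,5)(W), (0,5)(W), (5,3)(W), (5,1)(W), (4,4)(W), all W → L
(6,2): only reaches (5,2)(W), (2,2)(W), (1,2)(W), (6,0)(W), (5,1)(W), all W → L
Every other cell has at least one move into one of the L cells above, so it is W.
L cells per row: a=0: 3, a=1: 2, a=2: 3, a=3: 2, a=4: 1, a=5: 1, a=6: 1; total 13.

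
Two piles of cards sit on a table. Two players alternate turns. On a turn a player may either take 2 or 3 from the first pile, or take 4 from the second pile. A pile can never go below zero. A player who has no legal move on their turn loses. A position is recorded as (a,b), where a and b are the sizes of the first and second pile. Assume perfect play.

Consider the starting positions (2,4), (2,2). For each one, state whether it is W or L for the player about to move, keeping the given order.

(2,4): L, (2,2): W

Label each position W (a win for the player to move) or L (a loss). A position with no legal move is L; any other position is W exactly when some move reaches an L, and L when every move reaches a W.
No move ever increases a pile, so every position that can arise here has a ≤ 2 and b ≤ 4; it is enough to label the cells with 0 ≤ a ≤ 2 and 0 ≤ b ≤ 4.
Every move lowers a or b (never raises either), so fill the grid row by row in increasing a, and left to right within a row: each cell's successors are then already labelled.
      b=0  b=1  b=2  b=3  b=4
a=0:    L    L    L    L    W
a=1:    L    L    L    L    W
a=2:    W    W    W    W    L
Cells with no legal move (terminal, hence L): (0,0), (0,1), (0,2), (0,3), (1,0), (1,1), (1,2), (1,3).
The remaining L cells, each justified by listing all of its moves:
(2,4): only reaches (0,4)(W), (2,0)(W), all W → L
Every other cell has at least one move into one of the L cells above, so it is W.
(2,4): one of the L cells justified above, so L
(2,2): the move to (0,2) reaches an L cell, so W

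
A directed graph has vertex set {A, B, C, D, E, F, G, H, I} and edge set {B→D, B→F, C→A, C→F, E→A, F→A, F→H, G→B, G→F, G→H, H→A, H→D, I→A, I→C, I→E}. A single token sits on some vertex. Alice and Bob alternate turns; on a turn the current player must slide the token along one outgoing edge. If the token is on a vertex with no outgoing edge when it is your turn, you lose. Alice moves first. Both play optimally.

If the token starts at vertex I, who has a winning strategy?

Alice wins.

Work bottom-up. With no move the player to move loses. Otherwise the position is W if at least one move leads to an L position for the opponent, and L if every move leads to a W.
Every edge goes from a vertex to one that appears earlier in the order D, A, H, F, C, E, B, G, I, so processing vertices in that order labels each vertex after all of its successors.
D: no outgoing edge → L
A: no outgoing edge → L
H: →A(L), so W
F: →A(L), so W
C: →A(L), so W
E: →A(L), so W
B: →D(L), so W
G: →B(W), F(W), H(W) — all W, so L
I: →A(L), so W
From I Alice can move to A, reaching an L position.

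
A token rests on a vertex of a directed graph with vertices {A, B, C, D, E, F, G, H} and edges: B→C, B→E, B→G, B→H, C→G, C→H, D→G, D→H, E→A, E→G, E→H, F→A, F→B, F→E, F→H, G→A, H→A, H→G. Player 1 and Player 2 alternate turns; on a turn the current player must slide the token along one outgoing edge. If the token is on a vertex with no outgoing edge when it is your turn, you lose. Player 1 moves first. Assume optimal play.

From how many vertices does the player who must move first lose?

Label each position W (a win for the player to move) or L (a loss). A position with no legal move is L; any other position is W exactly when some move reaches an L, and L when every move reaches a W.
Every edge goes from a vertex to one that appears earlier in the order A, G, H, E, C, B, F, D, so processing vertices in that order labels each vertex after all of its successors.
A: no outgoing edge → L
G: reaches L-position A → W
H: reaches L-position A → W
E: reaches L-position A → W
C: only reaches H(W), G(W), all W → L
B: reaches L-position C → W
F: reaches L-position A → W
D: only reaches H(W), G(W), all W → L
The L vertices are A, C, D; that is 3 in all.

3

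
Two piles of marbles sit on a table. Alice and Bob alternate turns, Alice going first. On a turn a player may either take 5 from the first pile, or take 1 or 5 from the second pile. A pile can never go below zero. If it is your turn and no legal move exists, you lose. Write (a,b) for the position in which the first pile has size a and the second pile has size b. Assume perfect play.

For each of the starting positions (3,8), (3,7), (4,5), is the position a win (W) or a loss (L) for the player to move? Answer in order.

Classify positions by backward induction: terminal positions (no move available) are L. From any other position, the mover wins iff some move reaches an L.
No move ever increases a pile, so every position that can arise here has a ≤ 4 and b ≤ 8; it is enough to label the cells with 0 ≤ a ≤ 4 and 0 ≤ b ≤ 8.
Every move lowers a or b (never raises either), so fill the grid row by row in increasing a, and left to right within a row: each cell's successors are then already labelled.
      b=0  b=1  b=2  b=3  b=4  b=5  b=6  b=7  b=8
a=0:    L    W    L    W    L    W    L    W    L
a=1:    L    W    L    W    L    W    L    W    L
a=2:    L    W    L    W    L    W    L    W    L
a=3:    L    W    L    W    L    W    L    W    L
a=4:    L    W    L    W    L    W    L    W    L
Cells with no legal move (terminal, hence L): (0,0), (1,0), (2,0), (3,0), (4,0).
The remaining L cells, each justified by listing all of its moves:
(0,2): →(0,1)(W) only, which is W, so L
(0,4): →(0,3)(W) only, which is W, so L
(0,6): →(0,5)(W), (0,1)(W) — all W, so L
(0,8): →(0,7)(W), (0,3)(W) — all W, so L
(1,2): →(1,1)(W) only, which is W, so L
(1,4): →(1,3)(W) only, which is W, so L
(1,6): →(1,5)(W), (1,1)(W) — all W, so L
(1,8): →(1,7)(W), (1,3)(W) — all W, so L
(2,2): →(2,1)(W) only, which is W, so L
(2,4): →(2,3)(W) only, which is W, so L
(2,6): →(2,5)(W), (2,1)(W) — all W, so L
(2,8): →(2,7)(W), (2,3)(W) — all W, so L
(3,2): →(3,1)(W) only, which is W, so L
(3,4): →(3,3)(W) only, which is W, so L
(3,6): →(3,5)(W), (3,1)(W) — all W, so L
(3,8): →(3,7)(W), (3,3)(W) — all W, so L
(4,2): →(4,1)(W) only, which is W, so L
(4,4): →(4,3)(W) only, which is W, so L
(4,6): →(4,5)(W), (4,1)(W) — all W, so L
(4,8): →(4,7)(W), (4,3)(W) — all W, so L
Every other cell has at least one move into one of the L cells above, so it is W.
(3,8): one of the L cells justified above, so L
(3,7): the move to (3,6) reaches an L cell, so W
(4,5): the move to (4,4) reaches an L cell, so W

(3,8): L, (3,7): W, (4,5): W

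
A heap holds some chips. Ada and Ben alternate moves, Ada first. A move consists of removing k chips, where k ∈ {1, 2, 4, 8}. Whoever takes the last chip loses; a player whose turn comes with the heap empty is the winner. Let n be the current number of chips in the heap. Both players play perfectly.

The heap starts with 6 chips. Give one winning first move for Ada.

Compute win/loss labels from the base case upward. A position with no move is W. Any other position is W if it can reach an L in one move, else L.
n=0: no move; the opponent has just taken the last chip and therefore loses → W
n=1: L (sole option 0(W) is W)
n=2: W (go to 1, an L position)
n=3: W (go to 1, an L position)
n=4: L (options 3(W), 2(W), 0(W) are all W)
n=5: W (go to 4, an L position)
n=6: W (go to 4, an L position)
From 6, the L positions reachable in one move are: 4.

Remove 2, leaving 4.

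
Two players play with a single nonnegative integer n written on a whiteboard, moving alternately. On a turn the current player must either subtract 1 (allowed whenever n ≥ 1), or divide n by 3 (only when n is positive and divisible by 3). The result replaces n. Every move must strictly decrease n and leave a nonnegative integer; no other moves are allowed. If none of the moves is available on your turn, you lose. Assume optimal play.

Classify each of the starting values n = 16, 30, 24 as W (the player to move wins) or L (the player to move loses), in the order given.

Compute win/loss labels from the base case upward. A position with no move is L. Any other position is W if it can reach an L in one move, else L.
n=0: no move → L
n=1: →0(L), so W
n=2: →1(W) only, which is W, so L
n=3: →2(L), so W
n=4: →3(W) only, which is W, so L
n=5: →4(L), so W
n=6: →2(L), so W
n=7: →6(W) only, which is W, so L
n=8: →7(L), so W
n=9: →3(W), 8(W) — all W, so L
n=10: →9(L), so W
n=11: →10(W) only, which is W, so L
n=12: →4(L), so W
n=13: →12(W) only, which is W, so L
n=14: →13(L), so W
n=15: →5(W), 14(W) — all W, so L
n=16: →15(L), so W
n=17: →16(W) only, which is W, so L
n=18: →17(L), so W
n=19: →18(W) only, which is W, so L
n=20: →19(L), so W
n=21: →7(L), so W
n=22: →21(W) only, which is W, so L
n=23: →22(L), so W
n=24: →8(W), 23(W) — all W, so L
n=25: →24(L), so W
n=26: →25(W) only, which is W, so L
n=27: →9(L), so W
n=28: →27(W) only, which is W, so L
n=29: →28(L), so W
n=30: →10(W), 29(W) — all W, so L

16: W, 30: L, 24: L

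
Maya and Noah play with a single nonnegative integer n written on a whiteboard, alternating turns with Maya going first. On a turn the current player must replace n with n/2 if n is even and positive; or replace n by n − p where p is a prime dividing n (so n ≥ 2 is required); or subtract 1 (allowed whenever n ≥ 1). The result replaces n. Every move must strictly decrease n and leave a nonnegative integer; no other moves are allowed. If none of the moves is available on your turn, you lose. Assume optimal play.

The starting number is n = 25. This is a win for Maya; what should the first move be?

Move to 20.

Work bottom-up. With no move the player to move loses. Otherwise the position is W if at least one move leads to an L position for the opponent, and L if every move leads to a W.
n=0: no move → L
n=1: can move to 0, which is L ⇒ W
n=2: can move to 0, which is L ⇒ W
n=3: can move to 0, which is L ⇒ W
n=4: moves to 2(W), 3(W); every one is W ⇒ L
n=5: can move to 0, which is L ⇒ W
n=6: can move to 4, which is L ⇒ W
n=7: can move to 0, which is L ⇒ W
n=8: can move to 4, which is L ⇒ W
n=9: moves to 6(W), 8(W); every one is W ⇒ L
n=10: can move to 9, which is L ⇒ W
n=11: can move to 0, which is L ⇒ W
n=12: can move to 9, which is L ⇒ W
n=13: can move to 0, which is L ⇒ W
n=14: moves to 7(W), 12(W), 13(W); every one is W ⇒ L
n=15: can move to 14, which is L ⇒ W
n=16: can move to 14, which is L ⇒ W
n=17: can move to 0, which is L ⇒ W
n=18: can move to 9, which is L ⇒ W
n=19: can move to 0, which is L ⇒ W
n=20: moves to 10(W), 15(W), 18(W), 19(W); every one is W ⇒ L
n=21: can move to 14, which is L ⇒ W
n=22: can move to 20, which is L ⇒ W
n=23: can move to 0, which is L ⇒ W
n=24: moves to 12(W), 21(W), 22(W), 23(W); every one is W ⇒ L
n=25: can move to 20, which is L ⇒ W
From 25, the L positions reachable in one move are: 20, 24. Any move reaching one of these is winning.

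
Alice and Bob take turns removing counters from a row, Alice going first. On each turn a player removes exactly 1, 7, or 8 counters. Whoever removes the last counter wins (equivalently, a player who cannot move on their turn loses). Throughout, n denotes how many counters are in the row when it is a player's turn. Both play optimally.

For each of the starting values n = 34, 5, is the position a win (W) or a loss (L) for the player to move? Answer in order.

Build the W/L table. Terminal = L. A non-terminal position is W if it has a move to some L; otherwise it is L.
n=0: no move → L
n=1: →0(L), so W
n=2: →1(W) only, which is W, so L
n=3: →2(L), so W
n=4: →3(W) only, which is W, so L
n=5: →4(L), so W
n=6: →5(W) only, which is W, so L
n=7: →6(L), so W
n=8: →0(L), so W
n=9: →2(L), so W
n=10: →2(L), so W
n=11: →4(L), so W
n=12: →4(L), so W
n=13: →6(L), so W
n=14: →6(L), so W
n=15: →14(W), 8(W), 7(W) — all W, so L
n=16: →15(L), so W
n=17: →16(W), 10(W), 9(W) — all W, so L
n=18: →17(L), so W
n=19: →18(W), 12(W), 11(W) — all W, so L
n=20: →19(L), so W
n=21: →20(W), 14(W), 13(W) — all W, so L
n=22: →21(L), so W
n=23: →15(L), so W
n=24: →17(L), so W
n=25: →17(L), so W
n=26: →19(L), so W
n=27: →19(L), so W
n=28: →21(L), so W
n=29: →21(L), so W
n=30: →29(W), 23(W), 22(W) — all W, so L
n=31: →30(L), so W
n=32: →31(W), 25(W), 24(W) — all W, so L
n=33: →32(L), so W
n=34: →33(W), 27(W), 26(W) — all W, so L

34: L, 5: W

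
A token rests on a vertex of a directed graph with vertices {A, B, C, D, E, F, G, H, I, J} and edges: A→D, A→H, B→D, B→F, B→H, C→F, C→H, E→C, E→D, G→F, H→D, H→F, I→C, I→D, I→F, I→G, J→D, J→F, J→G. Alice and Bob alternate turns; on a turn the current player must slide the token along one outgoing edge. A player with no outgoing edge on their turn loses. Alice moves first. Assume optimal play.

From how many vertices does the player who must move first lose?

Positions with no move are L. A position that does have a move is losing for the player to move precisely when every available move leads to a winning position for the opponent. Fill in the labels:
Every edge goes from a vertex to one that appears earlier in the order F, D, H, G, C, E, J, B, A, I, so processing vertices in that order labels each vertex after all of its successors.
F: no outgoing edge → L
D: no outgoing edge → L
H: can move to D, which is L ⇒ W
G: can move to F, which is L ⇒ W
C: can move to F, which is L ⇒ W
E: can move to D, which is L ⇒ W
J: can move to D, which is L ⇒ W
B: can move to D, which is L ⇒ W
A: can move to D, which is L ⇒ W
I: can move to D, which is L ⇒ W
The L vertices are D, F; that is 2 in all.

2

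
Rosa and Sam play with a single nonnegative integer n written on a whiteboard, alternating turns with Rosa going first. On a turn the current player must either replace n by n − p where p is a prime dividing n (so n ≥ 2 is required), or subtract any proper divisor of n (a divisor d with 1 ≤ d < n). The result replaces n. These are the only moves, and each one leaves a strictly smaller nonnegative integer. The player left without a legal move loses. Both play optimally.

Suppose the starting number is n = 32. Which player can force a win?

Label each position W (a win for the player to move) or L (a loss). A position with no legal move is L; any other position is W exactly when some move reaches an L, and L when every move reaches a W.
n=0: no move → L
n=1: no move → L
n=2: can move to 0, which is L ⇒ W
n=3: can move to 0, which is L ⇒ W
n=4: moves to 2(W), 3(W); every one is W ⇒ L
n=5: can move to 0, which is L ⇒ W
n=6: can move to 4, which is L ⇒ W
n=7: can move to 0, which is L ⇒ W
n=8: can move to 4, which is L ⇒ W
n=9: moves to 6(W), 8(W); every one is W ⇒ L
n=10: can move to 9, which is L ⇒ W
n=11: can move to 0, which is L ⇒ W
n=12: can move to 9, which is L ⇒ W
n=13: can move to 0, which is L ⇒ W
n=14: moves to 7(W), 12(W), 13(W); every one is W ⇒ L
n=15: can move to 14, which is L ⇒ W
n=16: can move to 14, which is L ⇒ W
n=17: can move to 0, which is L ⇒ W
n=18: can move to 9, which is L ⇒ W
n=19: can move to 0, which is L ⇒ W
n=20: moves to 10(W), 15(W), 16(W), 18(W), 19(W); every one is W ⇒ L
n=21: can move to 14, which is L ⇒ W
n=22: can move to 20, which is L ⇒ W
n=23: can move to 0, which is L ⇒ W
n=24: can move to 20, which is L ⇒ W
n=25: can move to 20, which is L ⇒ W
n=26: moves to 13(W), 24(W), 25(W); every one is W ⇒ L
n=27: can move to 26, which is L ⇒ W
n=28: can move to 14, which is L ⇒ W
n=29: can move to 0, which is L ⇒ W
n=30: can move to 20, which is L ⇒ W
n=31: can move to 0, which is L ⇒ W
n=32: moves to 16(W), 24(W), 28(W), 30(W), 31(W); every one is W ⇒ L
Every move from 32 reaches a W position, so the mover loses.

Sam wins.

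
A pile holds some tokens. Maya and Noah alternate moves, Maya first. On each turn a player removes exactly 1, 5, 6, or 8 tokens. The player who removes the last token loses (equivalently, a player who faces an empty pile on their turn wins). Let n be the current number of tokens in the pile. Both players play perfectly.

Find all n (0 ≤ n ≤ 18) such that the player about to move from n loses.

1, 3, 5, 12, 14, 16

Compute win/loss labels from the base case upward. A position with no move is W. Any other position is W if it can reach an L in one move, else L.
n=0: no move; the opponent has just taken the last token and therefore loses → W
n=1: only reaches 0(W), which is W → L
n=2: reaches L-position 1 → W
n=3: only reaches 2(W), which is W → L
n=4: reaches L-position 3 → W
n=5: only reaches 4(W), 0(W), all W → L
n=6: reaches L-position 5 → W
n=7: reaches L-position 1 → W
n=8: reaches L-position 3 → W
n=9: reaches L-position 3 → W
n=10: reaches L-position 5 → W
n=11: reaches L-position 5 → W
n=12: only reaches 11(W), 7(W), 6(W), 4(W), all W → L
n=13: reaches L-position 12 → W
n=14: only reaches 13(W), 9(W), 8(W), 6(W), all W → L
n=15: reaches L-position 14 → W
n=16: only reaches 15(W), 11(W), 10(W), 8(W), all W → L
n=17: reaches L-position 16 → W
n=18: reaches L-position 12 → W
Reading off the rows marked L gives the requested list; there are 6 such values of n.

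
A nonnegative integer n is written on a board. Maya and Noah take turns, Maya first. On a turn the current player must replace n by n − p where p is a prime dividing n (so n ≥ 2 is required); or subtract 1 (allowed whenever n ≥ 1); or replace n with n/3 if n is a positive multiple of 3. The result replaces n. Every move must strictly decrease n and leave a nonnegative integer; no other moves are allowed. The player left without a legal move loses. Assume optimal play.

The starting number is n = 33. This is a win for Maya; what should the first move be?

Move to 22.

Classify positions by backward induction: terminal positions (no move available) are L. From any other position, the mover wins iff some move reaches an L.
n=0: no move → L
n=1: reaches L-position 0 → W
n=2: reaches L-position 0 → W
n=3: reaches L-position 0 → W
n=4: only reaches 2(W), 3(W), all W → L
n=5: reaches L-position 0 → W
n=6: reaches L-position 4 → W
n=7: reaches L-position 0 → W
n=8: only reaches 6(W), 7(W), all W → L
n=9: reaches L-position 8 → W
n=10: reaches L-position 8 → W
n=11: reaches L-position 0 → W
n=12: reaches L-position 4 → W
n=13: reaches L-position 0 → W
n=14: only reaches 7(W), 12(W), 13(W), all W → L
n=15: reaches L-position 14 → W
n=16: reaches L-position 14 → W
n=17: reaches L-position 0 → W
n=18: only reaches 6(W), 15(W), 16(W), 17(W), all W → L
n=19: reaches L-position 0 → W
n=20: reaches L-position 18 → W
n=21: reaches L-position 14 → W
n=22: only reaches 11(W), 20(W), 21(W), all W → L
n=23: reaches L-position 0 → W
n=24: reaches L-position 8 → W
n=25: only reaches 20(W), 24(W), all W → L
n=26: reaches L-position 25 → W
n=27: only reaches 9(W), 24(W), 26(W), all W → L
n=28: reaches L-position 27 → W
n=29: reaches L-position 0 → W
n=30: reaches L-position 25 → W
n=31: reaches L-position 0 → W
n=32: only reaches 30(W), 31(W), all W → L
n=33: reaches L-position 22 → W
From 33, the L positions reachable in one move are: 22, 32. Any move reaching one of these is winning.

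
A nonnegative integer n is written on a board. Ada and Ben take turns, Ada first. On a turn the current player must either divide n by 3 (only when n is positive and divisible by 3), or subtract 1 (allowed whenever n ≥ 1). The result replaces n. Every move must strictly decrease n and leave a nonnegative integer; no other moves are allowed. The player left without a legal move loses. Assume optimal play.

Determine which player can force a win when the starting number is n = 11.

Classify positions by backward induction: terminal positions (no move available) are L. From any other position, the mover wins iff some move reaches an L.
n=0: no move → L
n=1: reaches L-position 0 → W
n=2: only reaches 1(W), which is W → L
n=3: reaches L-position 2 → W
n=4: only reaches 3(W), which is W → L
n=5: reaches L-position 4 → W
n=6: reaches L-position 2 → W
n=7: only reaches 6(W), which is W → L
n=8: reaches L-position 7 → W
n=9: only reaches 3(W), 8(W), all W → L
n=10: reaches L-position 9 → W
n=11: only reaches 10(W), which is W → L
The starting position 11 is L: whatever Ada does, the opponent receives a W position.

Ben wins.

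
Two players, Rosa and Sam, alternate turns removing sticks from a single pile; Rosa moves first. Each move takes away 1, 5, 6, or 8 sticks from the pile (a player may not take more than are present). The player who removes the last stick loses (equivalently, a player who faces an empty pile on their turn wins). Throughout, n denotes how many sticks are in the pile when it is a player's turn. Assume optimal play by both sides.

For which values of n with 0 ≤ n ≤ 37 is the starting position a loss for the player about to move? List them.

1, 3, 5, 12, 14, 16, 23, 25, 27, 34, 36

Work bottom-up. With no move the player to move wins. Otherwise the position is W if at least one move leads to an L position for the opponent, and L if every move leads to a W.
n=0: no move; the opponent has just taken the last stick and therefore loses → W
n=1: →0(W) only, which is W, so L
n=2: →1(L), so W
n=3: →2(W) only, which is W, so L
n=4: →3(L), so W
n=5: →4(W), 0(W) — all W, so L
n=6: →5(L), so W
n=7: →1(L), so W
n=8: →3(L), so W
n=9: →3(L), so W
n=10: →5(L), so W
n=11: →5(L), so W
n=12: →11(W), 7(W), 6(W), 4(W) — all W, so L
n=13: →12(L), so W
n=14: →13(W), 9(W), 8(W), 6(W) — all W, so L
n=15: →14(L), so W
n=16: →15(W), 11(W), 10(W), 8(W) — all W, so L
n=17: →16(L), so W
n=18: →12(L), so W
n=19: →14(L), so W
n=20: →14(L), so W
n=21: →16(L), so W
n=22: →16(L), so W
n=23: →22(W), 18(W), 17(W), 15(W) — all W, so L
n=24: →23(L), so W
n=25: →24(W), 20(W), 19(W), 17(W) — all W, so L
n=26: →25(L), so W
n=27: →26(W), 22(W), 21(W), 19(W) — all W, so L
n=28: →27(L), so W
n=29: →23(L), so W
n=30: →25(L), so W
n=31: →25(L), so W
n=32: →27(L), so W
n=33: →27(L), so W
n=34: →33(W), 29(W), 28(W), 26(W) — all W, so L
n=35: →34(L), so W
n=36: →35(W), 31(W), 30(W), 28(W) — all W, so L
n=37: →36(L), so W
The losing starting values of n are exactly the entries labelled L in this table (11 of them).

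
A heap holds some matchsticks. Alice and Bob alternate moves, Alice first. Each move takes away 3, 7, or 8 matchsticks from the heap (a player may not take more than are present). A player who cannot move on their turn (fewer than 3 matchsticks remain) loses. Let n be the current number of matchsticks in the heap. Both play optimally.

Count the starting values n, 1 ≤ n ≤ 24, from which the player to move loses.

9

Compute win/loss labels from the base case upward. A position with no move is L. Any other position is W if it can reach an L in one move, else L.
n=0: no move → L
n=1: no move → L
n=2: no move → L
n=3: reaches L-position 0 → W
n=4: reaches L-position 1 → W
n=5: reaches L-position 2 → W
n=6: only reaches 3(W), which is W → L
n=7: reaches L-position 0 → W
n=8: reaches L-position 1 → W
n=9: reaches L-position 6 → W
n=10: reaches L-position 2 → W
n=11: only reaches 8(W), 4(W), 3(W), all W → L
n=12: only reaches 9(W), 5(W), 4(W), all W → L
n=13: reaches L-position 6 → W
n=14: reaches L-position 11 → W
n=15: reaches L-position 12 → W
n=16: only reaches 13(W), 9(W), 8(W), all W → L
n=17: only reaches 14(W), 10(W), 9(W), all W → L
n=18: reaches L-position 11 → W
n=19: reaches L-position 16 → W
n=20: reaches L-position 17 → W
n=21: only reaches 18(W), 14(W), 13(W), all W → L
n=22: only reaches 19(W), 15(W), 14(W), all W → L
n=23: reaches L-position 16 → W
n=24: reaches L-position 21 → W
L entries with 1 ≤ n ≤ 24 (n=0 is outside the asked range and is not counted): n = 1, 2, 6, 11, 12, 16, 17, 21, 22; that makes 9.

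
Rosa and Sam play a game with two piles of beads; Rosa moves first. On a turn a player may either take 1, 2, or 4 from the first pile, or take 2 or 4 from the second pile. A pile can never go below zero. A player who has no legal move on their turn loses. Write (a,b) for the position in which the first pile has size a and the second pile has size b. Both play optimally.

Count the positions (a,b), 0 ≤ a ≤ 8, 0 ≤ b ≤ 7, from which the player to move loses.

24

Compute win/loss labels from the base case upward. A position with no move is L. Any other position is W if it can reach an L in one move, else L.
Every move lowers a or b (never raises either), so fill the grid row by row in increasing a, and left to right within a row: each cell's successors are then already labelled.
      b=0  b=1  b=2  b=3  b=4  b=5  b=6  b=7
a=0:    L    L    W    W    W    W    L    L
a=1:    W    W    L    L    W    W    W    W
a=2:    W    W    W    W    L    L    W    W
a=3:    L    L    W    W    W    W    L    L
a=4:    W    W    L    L    W    W    W    W
a=5:    W    W    W    W    L    L    W    W
a=6:    L    L    W    W    W    W    L    L
a=7:    W    W    L    L    W    W    W    W
a=8:    W    W    W    W    L    L    W    W
Cells with no legal move (terminal, hence L): (0,0), (0,1).
The remaining L cells, each justified by listing all of its moves:
(0,6): →(0,4)(W), (0,2)(W) — all W, so L
(0,7): →(0,5)(W), (0,3)(W) — all W, so L
(1,2): →(0,2)(W), (1,0)(W) — all W, so L
(1,3): →(0,3)(W), (1,1)(W) — all W, so L
(2,4): →(1,4)(W), (0,4)(W), (2,2)(W), (2,0)(W) — all W, so L
(2,5): →(1,5)(W), (0,5)(W), (2,3)(W), (2,1)(W) — all W, so L
(3,0): →(2,0)(W), (1,0)(W) — all W, so L
(3,1): →(2,1)(W), (1,1)(W) — all W, so L
(3,6): →(2,6)(W), (1,6)(W), (3,4)(W), (3,2)(W) — all W, so L
(3,7): →(2,7)(W), (1,7)(W), (3,5)(W), (3,3)(W) — all W, so L
(4,2): →(3,2)(W), (2,2)(W), (0,2)(W), (4,0)(W) — all W, so L
(4,3): →(3,3)(W), (2,3)(W), (0,3)(W), (4,1)(W) — all W, so L
(5,4): →(4,4)(W), (3,4)(W), (1,4)(W), (5,2)(W), (5,0)(W) — all W, so L
(5,5): →(4,5)(W), (3,5)(W), (1,5)(W), (5,3)(W), (5,1)(W) — all W, so L
(6,0): →(5,0)(W), (4,0)(W), (2,0)(W) — all W, so L
(6,1): →(5,1)(W), (4,1)(W), (2,1)(W) — all W, so L
(6,6): →(5,6)(W), (4,6)(W), (2,6)(W), (6,4)(W), (6,2)(W) — all W, so L
(6,7): →(5,7)(W), (4,7)(W), (2,7)(W), (6,5)(W), (6,3)(W) — all W, so L
(7,2): →(6,2)(W), (5,2)(W), (3,2)(W), (7,0)(W) — all W, so L
(7,3): →(6,3)(W), (5,3)(W), (3,3)(W), (7,1)(W) — all W, so L
(8,4): →(7,4)(W), (6,4)(W), (4,4)(W), (8,2)(W), (8,0)(W) — all W, so L
(8,5): →(7,5)(W), (6,5)(W), (4,5)(W), (8,3)(W), (8,1)(W) — all W, so L
Every other cell has at least one move into one of the L cells above, so it is W.
L cells per row: a=0: 4, a=1: 2, a=2: 2, a=3: 4, a=4: 2, a=5: 2, a=6: 4, a=7: 2, a=8: 2; total 24.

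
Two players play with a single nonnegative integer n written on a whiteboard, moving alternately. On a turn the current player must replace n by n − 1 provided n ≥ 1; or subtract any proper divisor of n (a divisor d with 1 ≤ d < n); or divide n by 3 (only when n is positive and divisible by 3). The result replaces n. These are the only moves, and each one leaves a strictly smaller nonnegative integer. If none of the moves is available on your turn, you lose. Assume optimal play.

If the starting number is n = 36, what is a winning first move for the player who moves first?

Move to 34.

Positions with no move are L. A position that does have a move is losing for the player to move precisely when every available move leads to a winning position for the opponent. Fill in the labels:
n=0: no move → L
n=1: can move to 0, which is L ⇒ W
n=2: the only move is to 1(W), a W ⇒ L
n=3: can move to 2, which is L ⇒ W
n=4: can move to 2, which is L ⇒ W
n=5: the only move is to 4(W), a W ⇒ L
n=6: can move to 2, which is L ⇒ W
n=7: the only move is to 6(W), a W ⇒ L
n=8: can move to 7, which is L ⇒ W
n=9: moves to 3(W), 6(W), 8(W); every one is W ⇒ L
n=10: can move to 5, which is L ⇒ W
n=11: the only move is to 10(W), a W ⇒ L
n=12: can move to 9, which is L ⇒ W
n=13: the only move is to 12(W), a W ⇒ L
n=14: can move to 7, which is L ⇒ W
n=15: can move to 5, which is L ⇒ W
n=16: moves to 8(W), 12(W), 14(W), 15(W); every one is W ⇒ L
n=17: can move to 16, which is L ⇒ W
n=18: can move to 9, which is L ⇒ W
n=19: the only move is to 18(W), a W ⇒ L
n=20: can move to 16, which is L ⇒ W
n=21: can move to 7, which is L ⇒ W
n=22: can move to 11, which is L ⇒ W
n=23: the only move is to 22(W), a W ⇒ L
n=24: can move to 16, which is L ⇒ W
n=25: moves to 20(W), 24(W); every one is W ⇒ L
n=26: can move to 13, which is L ⇒ W
n=27: can move to 9, which is L ⇒ W
n=28: moves to 14(W), 21(W), 24(W), 26(W), 27(W); every one is W ⇒ L
n=29: can move to 28, which is L ⇒ W
n=30: can move to 25, which is L ⇒ W
n=31: the only move is to 30(W), a W ⇒ L
n=32: can move to 16, which is L ⇒ W
n=33: can move to 11, which is L ⇒ W
n=34: moves to 17(W), 32(W), 33(W); every one is W ⇒ L
n=35: can move to 28, which is L ⇒ W
n=36: can move to 34, which is L ⇒ W
From 36, the L positions reachable in one move are: 34.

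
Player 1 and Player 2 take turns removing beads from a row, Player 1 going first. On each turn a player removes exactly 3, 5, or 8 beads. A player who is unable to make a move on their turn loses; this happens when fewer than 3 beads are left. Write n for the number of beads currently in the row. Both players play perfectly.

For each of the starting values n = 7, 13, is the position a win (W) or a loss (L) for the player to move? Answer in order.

7: W, 13: L

Use the standard recursion: the mover loses at a terminal position; elsewhere, the mover wins exactly when some move hands the opponent an L position.
n=0: no move → L
n=1: no move → L
n=2: no move → L
n=3: →0(L), so W
n=4: →1(L), so W
n=5: →2(L), so W
n=6: →1(L), so W
n=7: →2(L), so W
n=8: →0(L), so W
n=9: →1(L), so W
n=10: →2(L), so W
n=11: →8(W), 6(W), 3(W) — all W, so L
n=12: →9(W), 7(W), 4(W) — all W, so L
n=13: →10(W), 8(W), 5(W) — all W, so L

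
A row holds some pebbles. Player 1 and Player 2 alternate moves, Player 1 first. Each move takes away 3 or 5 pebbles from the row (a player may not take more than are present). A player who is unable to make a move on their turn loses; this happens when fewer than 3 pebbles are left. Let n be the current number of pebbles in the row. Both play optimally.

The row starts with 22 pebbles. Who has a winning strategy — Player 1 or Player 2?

Use the standard recursion: the mover loses at a terminal position; elsewhere, the mover wins exactly when some move hands the opponent an L position.
n=0: no move → L
n=1: no move → L
n=2: no move → L
n=3: W (go to 0, an L position)
n=4: W (go to 1, an L position)
n=5: W (go to 2, an L position)
n=6: W (go to 1, an L position)
n=7: W (go to 2, an L position)
n=8: L (options 5(W), 3(W) are all W)
n=9: L (options 6(W), 4(W) are all W)
n=10: L (options 7(W), 5(W) are all W)
n=11: W (go to 8, an L position)
n=12: W (go to 9, an L position)
n=13: W (go to 10, an L position)
n=14: W (go to 9, an L position)
n=15: W (go to 10, an L position)
n=16: L (options 13(W), 11(W) are all W)
n=17: L (options 14(W), 12(W) are all W)
n=18: L (options 15(W), 13(W) are all W)
n=19: W (go to 16, an L position)
n=20: W (go to 17, an L position)
n=21: W (go to 18, an L position)
n=22: W (go to 17, an L position)
From 22 Player 1 can remove 5, leaving 17, reaching an L position.

Player 1 wins.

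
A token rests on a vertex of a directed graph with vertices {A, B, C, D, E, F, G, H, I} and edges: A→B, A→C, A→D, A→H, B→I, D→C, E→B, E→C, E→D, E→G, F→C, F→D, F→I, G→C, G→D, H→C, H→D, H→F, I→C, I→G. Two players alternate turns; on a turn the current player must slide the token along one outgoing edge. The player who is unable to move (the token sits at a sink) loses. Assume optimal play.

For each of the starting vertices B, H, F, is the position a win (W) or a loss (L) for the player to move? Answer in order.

Compute win/loss labels from the base case upward. A position with no move is L. Any other position is W if it can reach an L in one move, else L.
Every edge goes from a vertex to one that appears earlier in the order C, D, G, I, F, B, H, A, E, so processing vertices in that order labels each vertex after all of its successors.
C: no outgoing edge → L
D: W (go to C, an L position)
G: W (go to C, an L position)
I: W (go to C, an L position)
F: W (go to C, an L position)
B: L (sole option I(W) is W)
H: W (go to C, an L position)
A: W (go to B, an L position)
E: W (go to B, an L position)

B: L, H: W, F: W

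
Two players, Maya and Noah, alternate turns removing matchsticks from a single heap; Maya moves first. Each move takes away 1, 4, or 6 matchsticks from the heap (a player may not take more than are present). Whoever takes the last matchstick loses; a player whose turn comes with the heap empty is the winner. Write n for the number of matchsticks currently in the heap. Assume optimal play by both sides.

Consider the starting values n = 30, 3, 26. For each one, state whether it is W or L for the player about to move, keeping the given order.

Label each position W (a win for the player to move) or L (a loss). A position with no legal move is W; any other position is W exactly when some move reaches an L, and L when every move reaches a W.
n=0: no move; the opponent has just taken the last matchstick and therefore loses → W
n=1: →0(W) only, which is W, so L
n=2: →1(L), so W
n=3: →2(W) only, which is W, so L
n=4: →3(L), so W
n=5: →1(L), so W
n=6: →5(W), 2(W), 0(W) — all W, so L
n=7: →6(L), so W
n=8: →7(W), 4(W), 2(W) — all W, so L
n=9: →8(L), so W
n=10: →6(L), so W
n=11: →10(W), 7(W), 5(W) — all W, so L
n=12: →11(L), so W
n=13: →12(W), 9(W), 7(W) — all W, so L
n=14: →13(L), so W
n=15: →11(L), so W
n=16: →15(W), 12(W), 10(W) — all W, so L
n=17: →16(L), so W
n=18: →17(W), 14(W), 12(W) — all W, so L
n=19: →18(L), so W
n=20: →16(L), so W
n=21: →20(W), 17(W), 15(W) — all W, so L
n=22: →21(L), so W
n=23: →22(W), 19(W), 17(W) — all W, so L
n=24: →23(L), so W
n=25: →21(L), so W
n=26: →25(W), 22(W), 20(W) — all W, so L
n=27: →26(L), so W
n=28: →27(W), 24(W), 22(W) — all W, so L
n=29: →28(L), so W
n=30: →26(L), so W

30: W, 3: L, 26: L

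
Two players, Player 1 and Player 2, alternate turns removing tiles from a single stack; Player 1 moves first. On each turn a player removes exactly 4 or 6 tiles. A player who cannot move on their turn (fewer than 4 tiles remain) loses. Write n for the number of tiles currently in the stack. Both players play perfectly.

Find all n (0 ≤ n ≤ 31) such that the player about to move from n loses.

0, 1, 2, 3, 10, 11, 12, 13, 20, 21, 22, 23, 30, 31

Use the standard recursion: the mover loses at a terminal position; elsewhere, the mover wins exactly when some move hands the opponent an L position.
n=0: no move → L
n=1: no move → L
n=2: no move → L
n=3: no move → L
n=4: reaches L-position 0 → W
n=5: reaches L-position 1 → W
n=6: reaches L-position 2 → W
n=7: reaches L-position 3 → W
n=8: reaches L-position 2 → W
n=9: reaches L-position 3 → W
n=10: only reaches 6(W), 4(W), all W → L
n=11: only reaches 7(W), 5(W), all W → L
n=12: only reaches 8(W), 6(W), all W → L
n=13: only reaches 9(W), 7(W), all W → L
n=14: reaches L-position 10 → W
n=15: reaches L-position 11 → W
n=16: reaches L-position 12 → W
n=17: reaches L-position 13 → W
n=18: reaches L-position 12 → W
n=19: reaches L-position 13 → W
n=20: only reaches 16(W), 14(W), all W → L
n=21: only reaches 17(W), 15(W), all W → L
n=22: only reaches 18(W), 16(W), all W → L
n=23: only reaches 19(W), 17(W), all W → L
n=24: reaches L-position 20 → W
n=25: reaches L-position 21 → W
n=26: reaches L-position 22 → W
n=27: reaches L-position 23 → W
n=28: reaches L-position 22 → W
n=29: reaches L-position 23 → W
n=30: only reaches 26(W), 24(W), all W → L
n=31: only reaches 27(W), 25(W), all W → L
Reading off the rows marked L gives the requested list; there are 14 such values of n.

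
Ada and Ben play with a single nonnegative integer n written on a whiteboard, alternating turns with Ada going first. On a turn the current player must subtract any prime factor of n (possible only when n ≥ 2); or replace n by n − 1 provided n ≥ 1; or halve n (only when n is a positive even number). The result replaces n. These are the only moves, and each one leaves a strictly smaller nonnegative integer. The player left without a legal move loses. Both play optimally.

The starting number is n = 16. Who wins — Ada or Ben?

Work bottom-up. With no move the player to move loses. Otherwise the position is W if at least one move leads to an L position for the opponent, and L if every move leads to a W.
n=0: no move → L
n=1: reaches L-position 0 → W
n=2: reaches L-position 0 → W
n=3: reaches L-position 0 → W
n=4: only reaches 2(W), 3(W), all W → L
n=5: reaches L-position 0 → W
n=6: reaches L-position 4 → W
n=7: reaches L-position 0 → W
n=8: reaches L-position 4 → W
n=9: only reaches 6(W), 8(W), all W → L
n=10: reaches L-position 9 → W
n=11: reaches L-position 0 → W
n=12: reaches L-position 9 → W
n=13: reaches L-position 0 → W
n=14: only reaches 7(W), 12(W), 13(W), all W → L
n=15: reaches L-position 14 → W
n=16: reaches L-position 14 → W
The starting position 16 is W: Ada should move to 14, handing over an L position.

Ada wins.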